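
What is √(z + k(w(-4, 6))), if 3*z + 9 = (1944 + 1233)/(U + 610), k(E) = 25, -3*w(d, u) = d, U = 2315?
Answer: √850317/195 ≈ 4.7289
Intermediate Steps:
w(d, u) = -d/3
z = -2572/975 (z = -3 + ((1944 + 1233)/(2315 + 610))/3 = -3 + (3177/2925)/3 = -3 + (3177*(1/2925))/3 = -3 + (⅓)*(353/325) = -3 + 353/975 = -2572/975 ≈ -2.6379)
√(z + k(w(-4, 6))) = √(-2572/975 + 25) = √(21803/975) = √850317/195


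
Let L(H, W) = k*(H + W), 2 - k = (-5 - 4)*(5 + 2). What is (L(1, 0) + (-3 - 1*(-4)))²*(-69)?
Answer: -300564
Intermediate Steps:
k = 65 (k = 2 - (-5 - 4)*(5 + 2) = 2 - (-9)*7 = 2 - 1*(-63) = 2 + 63 = 65)
L(H, W) = 65*H + 65*W (L(H, W) = 65*(H + W) = 65*H + 65*W)
(L(1, 0) + (-3 - 1*(-4)))²*(-69) = ((65*1 + 65*0) + (-3 - 1*(-4)))²*(-69) = ((65 + 0) + (-3 + 4))²*(-69) = (65 + 1)²*(-69) = 66²*(-69) = 4356*(-69) = -300564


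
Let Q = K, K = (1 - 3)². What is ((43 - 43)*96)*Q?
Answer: 0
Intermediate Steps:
K = 4 (K = (-2)² = 4)
Q = 4
((43 - 43)*96)*Q = ((43 - 43)*96)*4 = (0*96)*4 = 0*4 = 0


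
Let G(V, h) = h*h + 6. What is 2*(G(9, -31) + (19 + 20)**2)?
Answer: 4976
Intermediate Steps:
G(V, h) = 6 + h**2 (G(V, h) = h**2 + 6 = 6 + h**2)
2*(G(9, -31) + (19 + 20)**2) = 2*((6 + (-31)**2) + (19 + 20)**2) = 2*((6 + 961) + 39**2) = 2*(967 + 1521) = 2*2488 = 4976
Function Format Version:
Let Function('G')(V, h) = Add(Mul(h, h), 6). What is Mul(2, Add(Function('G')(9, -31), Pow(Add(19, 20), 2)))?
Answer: 4976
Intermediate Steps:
Function('G')(V, h) = Add(6, Pow(h, 2)) (Function('G')(V, h) = Add(Pow(h, 2), 6) = Add(6, Pow(h, 2)))
Mul(2, Add(Function('G')(9, -31), Pow(Add(19, 20), 2))) = Mul(2, Add(Add(6, Pow(-31, 2)), Pow(Add(19, 20), 2))) = Mul(2, Add(Add(6, 961), Pow(39, 2))) = Mul(2, Add(967, 1521)) = Mul(2, 2488) = 4976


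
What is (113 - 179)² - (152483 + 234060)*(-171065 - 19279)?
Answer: 73576145148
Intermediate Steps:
(113 - 179)² - (152483 + 234060)*(-171065 - 19279) = (-66)² - 386543*(-190344) = 4356 - 1*(-73576140792) = 4356 + 73576140792 = 73576145148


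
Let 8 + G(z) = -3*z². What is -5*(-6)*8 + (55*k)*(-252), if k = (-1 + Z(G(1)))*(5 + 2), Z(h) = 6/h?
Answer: 150180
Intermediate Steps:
G(z) = -8 - 3*z²
k = -119/11 (k = (-1 + 6/(-8 - 3*1²))*(5 + 2) = (-1 + 6/(-8 - 3*1))*7 = (-1 + 6/(-8 - 3))*7 = (-1 + 6/(-11))*7 = (-1 + 6*(-1/11))*7 = (-1 - 6/11)*7 = -17/11*7 = -119/11 ≈ -10.818)
-5*(-6)*8 + (55*k)*(-252) = -5*(-6)*8 + (55*(-119/11))*(-252) = 30*8 - 595*(-252) = 240 + 149940 = 150180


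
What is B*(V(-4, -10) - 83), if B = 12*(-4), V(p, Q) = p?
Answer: 4176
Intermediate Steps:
B = -48
B*(V(-4, -10) - 83) = -48*(-4 - 83) = -48*(-87) = 4176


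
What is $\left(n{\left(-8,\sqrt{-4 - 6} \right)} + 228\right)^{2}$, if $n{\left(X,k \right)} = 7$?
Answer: $55225$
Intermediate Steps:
$\left(n{\left(-8,\sqrt{-4 - 6} \right)} + 228\right)^{2} = \left(7 + 228\right)^{2} = 235^{2} = 55225$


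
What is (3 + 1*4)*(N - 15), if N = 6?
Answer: -63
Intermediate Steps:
(3 + 1*4)*(N - 15) = (3 + 1*4)*(6 - 15) = (3 + 4)*(-9) = 7*(-9) = -63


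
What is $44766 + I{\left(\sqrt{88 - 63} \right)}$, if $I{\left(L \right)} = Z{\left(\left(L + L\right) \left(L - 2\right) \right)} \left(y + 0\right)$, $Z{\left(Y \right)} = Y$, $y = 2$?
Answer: $44826$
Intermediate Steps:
$I{\left(L \right)} = 4 L \left(-2 + L\right)$ ($I{\left(L \right)} = \left(L + L\right) \left(L - 2\right) \left(2 + 0\right) = 2 L \left(-2 + L\right) 2 = 4 L \left(-2 + L\right)$)
$44766 + I{\left(\sqrt{88 - 63} \right)} = 44766 + 4 \sqrt{88 - 63} \left(-2 + \sqrt{88 - 63}\right) = 44766 + 4 \sqrt{25} \left(-2 + \sqrt{25}\right) = 44766 + 4 \cdot 5 \left(-2 + 5\right) = 44766 + 4 \cdot 5 \cdot 3 = 44766 + 60 = 44826$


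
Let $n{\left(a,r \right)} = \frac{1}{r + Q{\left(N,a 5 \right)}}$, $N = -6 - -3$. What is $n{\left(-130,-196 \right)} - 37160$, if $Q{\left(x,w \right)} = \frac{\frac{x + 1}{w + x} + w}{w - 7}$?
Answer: $- \frac{3108942331901}{83663668} \approx -37160.0$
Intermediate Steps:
$N = -3$ ($N = -6 + 3 = -3$)
$Q{\left(x,w \right)} = \frac{w + \frac{1 + x}{w + x}}{-7 + w}$ ($Q{\left(x,w \right)} = \frac{\frac{1 + x}{w + x} + w}{-7 + w} = \frac{w + \frac{1 + x}{w + x}}{-7 + w}$)
$n{\left(a,r \right)} = \frac{1}{r + \frac{-2 - 15 a + 25 a^{2}}{21 - 50 a + 25 a^{2}}}$ ($n{\left(a,r \right)} = \frac{1}{r + \frac{1 - 3 + \left(a 5\right)^{2} + a 5 \left(-3\right)}{\left(a 5\right)^{2} - 7 a 5 - -21 + a 5 \left(-3\right)}} = \frac{1}{r + \frac{1 - 3 + \left(5 a\right)^{2} + 5 a \left(-3\right)}{\left(5 a\right)^{2} - 7 \cdot 5 a + 21 + 5 a \left(-3\right)}} = \frac{1}{r + \frac{1 - 3 + 25 a^{2} - 15 a}{25 a^{2} - 35 a + 21 - 15 a}} = \frac{1}{r + \frac{-2 - 15 a + 25 a^{2}}{21 - 50 a + 25 a^{2}}}$)
$n{\left(-130,-196 \right)} - 37160 = \frac{21 - -6500 + 25 \left(-130\right)^{2}}{-2 - -1950 + 25 \left(-130\right)^{2} - 196 \left(21 - -6500 + 25 \left(-130\right)^{2}\right)} - 37160 = \frac{21 + 6500 + 25 \cdot 16900}{-2 + 1950 + 25 \cdot 16900 - 196 \left(21 + 6500 + 25 \cdot 16900\right)} - 37160 = \frac{21 + 6500 + 422500}{-2 + 1950 + 422500 - 196 \left(21 + 6500 + 422500\right)} - 37160 = \frac{1}{-2 + 1950 + 422500 - 84088116} \cdot 429021 - 37160 = \frac{1}{-83663668} \cdot 429021 - 37160 = \left(- \frac{1}{83663668}\right) 429021 - 37160 = - \frac{429021}{83663668} - 37160 = - \frac{3108942331901}{83663668}$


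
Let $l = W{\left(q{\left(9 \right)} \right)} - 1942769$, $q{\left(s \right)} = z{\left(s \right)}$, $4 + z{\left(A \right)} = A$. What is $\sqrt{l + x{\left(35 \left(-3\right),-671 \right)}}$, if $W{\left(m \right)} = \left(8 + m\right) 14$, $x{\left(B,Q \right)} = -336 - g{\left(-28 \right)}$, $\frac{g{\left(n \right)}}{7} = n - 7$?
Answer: $i \sqrt{1942678} \approx 1393.8 i$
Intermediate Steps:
$z{\left(A \right)} = -4 + A$
$q{\left(s \right)} = -4 + s$
$g{\left(n \right)} = -49 + 7 n$ ($g{\left(n \right)} = 7 \left(n - 7\right) = 7 \left(-7 + n\right) = -49 + 7 n$)
$x{\left(B,Q \right)} = -91$ ($x{\left(B,Q \right)} = -336 - \left(-49 + 7 \left(-28\right)\right) = -336 - \left(-49 - 196\right) = -336 - -245 = -336 + 245 = -91$)
$W{\left(m \right)} = 112 + 14 m$
$l = -1942587$ ($l = \left(112 + 14 \left(-4 + 9\right)\right) - 1942769 = \left(112 + 14 \cdot 5\right) - 1942769 = \left(112 + 70\right) - 1942769 = 182 - 1942769 = -1942587$)
$\sqrt{l + x{\left(35 \left(-3\right),-671 \right)}} = \sqrt{-1942587 - 91} = \sqrt{-1942678} = i \sqrt{1942678}$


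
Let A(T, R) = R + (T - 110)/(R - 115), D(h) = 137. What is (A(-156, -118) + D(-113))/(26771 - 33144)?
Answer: -4693/1484909 ≈ -0.0031605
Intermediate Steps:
A(T, R) = R + (-110 + T)/(-115 + R)
(A(-156, -118) + D(-113))/(26771 - 33144) = ((-110 - 156 + (-118)**2 - 115*(-118))/(-115 - 118) + 137)/(26771 - 33144) = ((-110 - 156 + 13924 + 13570)/(-233) + 137)/(-6373) = (-1/233*27228 + 137)*(-1/6373) = (-27228/233 + 137)*(-1/6373) = (4693/233)*(-1/6373) = -4693/1484909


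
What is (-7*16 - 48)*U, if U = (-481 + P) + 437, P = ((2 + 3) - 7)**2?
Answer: 6400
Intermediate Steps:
P = 4 (P = (5 - 7)**2 = (-2)**2 = 4)
U = -40 (U = (-481 + 4) + 437 = -477 + 437 = -40)
(-7*16 - 48)*U = (-7*16 - 48)*(-40) = (-112 - 48)*(-40) = -160*(-40) = 6400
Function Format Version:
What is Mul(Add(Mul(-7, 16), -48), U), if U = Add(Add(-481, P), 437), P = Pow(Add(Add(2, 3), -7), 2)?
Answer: 6400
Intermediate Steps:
P = 4 (P = Pow(Add(5, -7), 2) = Pow(-2, 2) = 4)
U = -40 (U = Add(Add(-481, 4), 437) = Add(-477, 437) = -40)
Mul(Add(Mul(-7, 16), -48), U) = Mul(Add(Mul(-7, 16), -48), -40) = Mul(Add(-112, -48), -40) = Mul(-160, -40) = 6400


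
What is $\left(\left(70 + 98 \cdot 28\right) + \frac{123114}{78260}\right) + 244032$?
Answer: $\frac{9659145537}{39130} \approx 2.4685 \cdot 10^{5}$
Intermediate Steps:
$\left(\left(70 + 98 \cdot 28\right) + \frac{123114}{78260}\right) + 244032 = \left(\left(70 + 2744\right) + 123114 \cdot \frac{1}{78260}\right) + 244032 = \left(2814 + \frac{61557}{39130}\right) + 244032 = \frac{110173377}{39130} + 244032 = \frac{9659145537}{39130}$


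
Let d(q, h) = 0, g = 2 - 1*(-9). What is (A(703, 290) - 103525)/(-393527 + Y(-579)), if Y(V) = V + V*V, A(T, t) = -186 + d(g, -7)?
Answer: 103711/58865 ≈ 1.7618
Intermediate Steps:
g = 11 (g = 2 + 9 = 11)
A(T, t) = -186 (A(T, t) = -186 + 0 = -186)
Y(V) = V + V**2
(A(703, 290) - 103525)/(-393527 + Y(-579)) = (-186 - 103525)/(-393527 - 579*(1 - 579)) = -103711/(-393527 - 579*(-578)) = -103711/(-393527 + 334662) = -103711/(-58865) = -103711*(-1/58865) = 103711/58865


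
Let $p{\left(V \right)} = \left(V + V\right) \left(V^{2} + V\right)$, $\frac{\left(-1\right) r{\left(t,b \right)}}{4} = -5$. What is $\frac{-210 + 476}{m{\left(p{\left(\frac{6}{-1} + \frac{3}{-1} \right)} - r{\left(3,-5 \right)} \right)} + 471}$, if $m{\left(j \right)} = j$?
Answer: $- \frac{266}{845} \approx -0.31479$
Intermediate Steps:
$r{\left(t,b \right)} = 20$ ($r{\left(t,b \right)} = \left(-4\right) \left(-5\right) = 20$)
$p{\left(V \right)} = 2 V \left(V + V^{2}\right)$
$\frac{-210 + 476}{m{\left(p{\left(\frac{6}{-1} + \frac{3}{-1} \right)} - r{\left(3,-5 \right)} \right)} + 471} = \frac{-210 + 476}{\left(2 \left(\frac{6}{-1} + \frac{3}{-1}\right)^{2} \left(1 + \left(\frac{6}{-1} + \frac{3}{-1}\right)\right) - 20\right) + 471} = \frac{266}{\left(2 \left(6 \left(-1\right) + 3 \left(-1\right)\right)^{2} \left(1 + \left(6 \left(-1\right) + 3 \left(-1\right)\right)\right) - 20\right) + 471} = \frac{266}{\left(2 \left(-6 - 3\right)^{2} \left(1 - 9\right) - 20\right) + 471} = \frac{266}{\left(2 \left(-9\right)^{2} \left(1 - 9\right) - 20\right) + 471} = \frac{266}{\left(2 \cdot 81 \left(-8\right) - 20\right) + 471} = \frac{266}{\left(-1296 - 20\right) + 471} = \frac{266}{-1316 + 471} = \frac{266}{-845} = 266 \left(- \frac{1}{845}\right) = - \frac{266}{845}$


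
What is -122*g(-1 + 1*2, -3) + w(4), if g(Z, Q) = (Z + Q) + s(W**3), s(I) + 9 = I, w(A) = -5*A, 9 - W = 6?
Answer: -1972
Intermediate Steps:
W = 3 (W = 9 - 1*6 = 9 - 6 = 3)
s(I) = -9 + I
g(Z, Q) = 18 + Q + Z (g(Z, Q) = (Z + Q) + (-9 + 3**3) = (Q + Z) + (-9 + 27) = (Q + Z) + 18 = 18 + Q + Z)
-122*g(-1 + 1*2, -3) + w(4) = -122*(18 - 3 + (-1 + 1*2)) - 5*4 = -122*(18 - 3 + (-1 + 2)) - 20 = -122*(18 - 3 + 1) - 20 = -122*16 - 20 = -1952 - 20 = -1972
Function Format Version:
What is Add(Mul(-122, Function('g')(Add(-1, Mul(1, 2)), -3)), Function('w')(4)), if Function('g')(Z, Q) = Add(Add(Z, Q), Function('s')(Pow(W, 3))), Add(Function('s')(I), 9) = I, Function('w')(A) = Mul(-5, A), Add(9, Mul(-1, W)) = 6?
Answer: -1972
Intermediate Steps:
W = 3 (W = Add(9, Mul(-1, 6)) = Add(9, -6) = 3)
Function('s')(I) = Add(-9, I)
Function('g')(Z, Q) = Add(18, Q, Z) (Function('g')(Z, Q) = Add(Add(Z, Q), Add(-9, Pow(3, 3))) = Add(Add(Q, Z), Add(-9, 27)) = Add(Add(Q, Z), 18) = Add(18, Q, Z))
Add(Mul(-122, Function('g')(Add(-1, Mul(1, 2)), -3)), Function('w')(4)) = Add(Mul(-122, Add(18, -3, Add(-1, Mul(1, 2)))), Mul(-5, 4)) = Add(Mul(-122, Add(18, -3, Add(-1, 2))), -20) = Add(Mul(-122, Add(18, -3, 1)), -20) = Add(Mul(-122, 16), -20) = Add(-1952, -20) = -1972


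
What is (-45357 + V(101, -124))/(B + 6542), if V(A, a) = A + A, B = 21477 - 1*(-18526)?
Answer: -9031/9309 ≈ -0.97014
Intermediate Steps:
B = 40003 (B = 21477 + 18526 = 40003)
V(A, a) = 2*A
(-45357 + V(101, -124))/(B + 6542) = (-45357 + 2*101)/(40003 + 6542) = (-45357 + 202)/46545 = -45155*1/46545 = -9031/9309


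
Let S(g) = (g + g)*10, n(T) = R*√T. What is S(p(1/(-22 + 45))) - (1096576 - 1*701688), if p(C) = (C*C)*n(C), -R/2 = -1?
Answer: -394888 + 40*√23/12167 ≈ -3.9489e+5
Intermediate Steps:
R = 2 (R = -2*(-1) = 2)
n(T) = 2*√T
p(C) = 2*C^(5/2) (p(C) = (C*C)*(2*√C) = C²*(2*√C) = 2*C^(5/2))
S(g) = 20*g (S(g) = (2*g)*10 = 20*g)
S(p(1/(-22 + 45))) - (1096576 - 1*701688) = 20*(2*(1/(-22 + 45))^(5/2)) - (1096576 - 1*701688) = 20*(2*(1/23)^(5/2)) - (1096576 - 701688) = 20*(2*(1/23)^(5/2)) - 1*394888 = 20*(2*(√23/12167)) - 394888 = 20*(2*√23/12167) - 394888 = 40*√23/12167 - 394888 = -394888 + 40*√23/12167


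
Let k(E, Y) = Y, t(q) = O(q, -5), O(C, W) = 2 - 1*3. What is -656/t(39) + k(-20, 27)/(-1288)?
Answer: 844901/1288 ≈ 655.98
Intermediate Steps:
O(C, W) = -1 (O(C, W) = 2 - 3 = -1)
t(q) = -1
-656/t(39) + k(-20, 27)/(-1288) = -656/(-1) + 27/(-1288) = -656*(-1) + 27*(-1/1288) = 656 - 27/1288 = 844901/1288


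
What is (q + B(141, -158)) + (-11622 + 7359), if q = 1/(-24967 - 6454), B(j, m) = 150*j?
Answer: 530606426/31421 ≈ 16887.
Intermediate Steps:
q = -1/31421 (q = 1/(-31421) = -1/31421 ≈ -3.1826e-5)
(q + B(141, -158)) + (-11622 + 7359) = (-1/31421 + 150*141) + (-11622 + 7359) = (-1/31421 + 21150) - 4263 = 664554149/31421 - 4263 = 530606426/31421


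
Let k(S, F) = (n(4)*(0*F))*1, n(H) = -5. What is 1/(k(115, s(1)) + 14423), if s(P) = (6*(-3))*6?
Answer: 1/14423 ≈ 6.9334e-5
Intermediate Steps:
s(P) = -108 (s(P) = -18*6 = -108)
k(S, F) = 0 (k(S, F) = -0*F*1 = -5*0*1 = 0*1 = 0)
1/(k(115, s(1)) + 14423) = 1/(0 + 14423) = 1/14423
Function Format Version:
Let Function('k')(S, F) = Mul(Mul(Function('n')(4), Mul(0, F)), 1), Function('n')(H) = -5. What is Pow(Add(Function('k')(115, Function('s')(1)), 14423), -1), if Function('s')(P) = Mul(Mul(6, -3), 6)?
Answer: Rational(1, 14423) ≈ 6.9334e-5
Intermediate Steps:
Function('s')(P) = -108 (Function('s')(P) = Mul(-18, 6) = -108)
Function('k')(S, F) = 0 (Function('k')(S, F) = Mul(Mul(-5, Mul(0, F)), 1) = Mul(Mul(-5, 0), 1) = Mul(0, 1) = 0)
Pow(Add(Function('k')(115, Function('s')(1)), 14423), -1) = Pow(Add(0, 14423), -1) = Pow(14423, -1) = Rational(1, 14423)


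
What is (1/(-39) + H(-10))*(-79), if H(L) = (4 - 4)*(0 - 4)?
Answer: 79/39 ≈ 2.0256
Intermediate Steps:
H(L) = 0 (H(L) = 0*(-4) = 0)
(1/(-39) + H(-10))*(-79) = (1/(-39) + 0)*(-79) = (-1/39 + 0)*(-79) = -1/39*(-79) = 79/39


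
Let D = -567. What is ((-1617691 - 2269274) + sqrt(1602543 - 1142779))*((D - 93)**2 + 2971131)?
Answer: -13241844161415 + 6813462*sqrt(114941) ≈ -1.3240e+13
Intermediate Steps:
((-1617691 - 2269274) + sqrt(1602543 - 1142779))*((D - 93)**2 + 2971131) = ((-1617691 - 2269274) + sqrt(1602543 - 1142779))*((-567 - 93)**2 + 2971131) = (-3886965 + sqrt(459764))*((-660)**2 + 2971131) = (-3886965 + 2*sqrt(114941))*(435600 + 2971131) = (-3886965 + 2*sqrt(114941))*3406731 = -13241844161415 + 6813462*sqrt(114941)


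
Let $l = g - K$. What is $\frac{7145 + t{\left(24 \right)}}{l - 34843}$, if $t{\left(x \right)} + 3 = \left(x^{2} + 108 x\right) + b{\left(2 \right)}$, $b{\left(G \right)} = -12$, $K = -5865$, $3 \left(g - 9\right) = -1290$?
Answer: $- \frac{10298}{29399} \approx -0.35028$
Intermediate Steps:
$g = -421$ ($g = 9 + \frac{1}{3} \left(-1290\right) = 9 - 430 = -421$)
$t{\left(x \right)} = -15 + x^{2} + 108 x$ ($t{\left(x \right)} = -3 - \left(12 - x^{2} - 108 x\right) = -3 + \left(-12 + x^{2} + 108 x\right) = -15 + x^{2} + 108 x$)
$l = 5444$ ($l = -421 - -5865 = -421 + 5865 = 5444$)
$\frac{7145 + t{\left(24 \right)}}{l - 34843} = \frac{7145 + \left(-15 + 24^{2} + 108 \cdot 24\right)}{5444 - 34843} = \frac{7145 + \left(-15 + 576 + 2592\right)}{-29399} = \left(7145 + 3153\right) \left(- \frac{1}{29399}\right) = 10298 \left(- \frac{1}{29399}\right) = - \frac{10298}{29399}$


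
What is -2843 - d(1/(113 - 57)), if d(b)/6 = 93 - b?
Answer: -95225/28 ≈ -3400.9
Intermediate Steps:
d(b) = 558 - 6*b (d(b) = 6*(93 - b) = 558 - 6*b)
-2843 - d(1/(113 - 57)) = -2843 - (558 - 6/(113 - 57)) = -2843 - (558 - 6/56) = -2843 - (558 - 6*1/56) = -2843 - (558 - 3/28) = -2843 - 1*15621/28 = -2843 - 15621/28 = -95225/28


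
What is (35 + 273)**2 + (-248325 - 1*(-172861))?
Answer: 19400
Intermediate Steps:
(35 + 273)**2 + (-248325 - 1*(-172861)) = 308**2 + (-248325 + 172861) = 94864 - 75464 = 19400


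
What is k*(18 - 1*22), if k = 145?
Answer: -580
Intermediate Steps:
k*(18 - 1*22) = 145*(18 - 1*22) = 145*(18 - 22) = 145*(-4) = -580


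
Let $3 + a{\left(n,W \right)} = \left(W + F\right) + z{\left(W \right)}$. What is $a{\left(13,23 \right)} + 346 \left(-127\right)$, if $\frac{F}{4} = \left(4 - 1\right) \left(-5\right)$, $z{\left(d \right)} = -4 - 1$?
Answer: $-43987$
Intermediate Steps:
$z{\left(d \right)} = -5$
$F = -60$ ($F = 4 \left(4 - 1\right) \left(-5\right) = 4 \cdot 3 \left(-5\right) = 4 \left(-15\right) = -60$)
$a{\left(n,W \right)} = -68 + W$ ($a{\left(n,W \right)} = -3 + \left(\left(W - 60\right) - 5\right) = -3 + \left(\left(-60 + W\right) - 5\right) = -3 + \left(-65 + W\right) = -68 + W$)
$a{\left(13,23 \right)} + 346 \left(-127\right) = \left(-68 + 23\right) + 346 \left(-127\right) = -45 - 43942 = -43987$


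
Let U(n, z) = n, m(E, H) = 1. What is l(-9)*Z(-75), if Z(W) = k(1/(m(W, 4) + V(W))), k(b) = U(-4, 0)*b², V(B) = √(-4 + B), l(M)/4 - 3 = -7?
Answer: 64/(1 + I*√79)² ≈ -0.78 - 0.17776*I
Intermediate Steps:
l(M) = -16 (l(M) = 12 + 4*(-7) = 12 - 28 = -16)
k(b) = -4*b²
Z(W) = -4/(1 + √(-4 + W))²
l(-9)*Z(-75) = -(-64)/(1 + √(-4 - 75))² = -(-64)/(1 + √(-79))² = -(-64)/(1 + I*√79)² = 64/(1 + I*√79)²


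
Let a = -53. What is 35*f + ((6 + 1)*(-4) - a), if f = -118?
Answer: -4105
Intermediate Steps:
35*f + ((6 + 1)*(-4) - a) = 35*(-118) + ((6 + 1)*(-4) - 1*(-53)) = -4130 + (7*(-4) + 53) = -4130 + (-28 + 53) = -4130 + 25 = -4105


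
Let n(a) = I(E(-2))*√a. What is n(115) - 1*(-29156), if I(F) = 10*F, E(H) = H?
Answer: 29156 - 20*√115 ≈ 28942.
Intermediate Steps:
n(a) = -20*√a (n(a) = (10*(-2))*√a = -20*√a)
n(115) - 1*(-29156) = -20*√115 - 1*(-29156) = -20*√115 + 29156 = 29156 - 20*√115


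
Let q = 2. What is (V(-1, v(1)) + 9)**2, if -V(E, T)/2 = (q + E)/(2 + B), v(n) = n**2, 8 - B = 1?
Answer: 6241/81 ≈ 77.049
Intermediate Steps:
B = 7 (B = 8 - 1*1 = 8 - 1 = 7)
V(E, T) = -4/9 - 2*E/9 (V(E, T) = -2*(2 + E)/(2 + 7) = -2*(2 + E)/9 = -2*(2/9 + E/9) = -4/9 - 2*E/9)
(V(-1, v(1)) + 9)**2 = ((-4/9 - 2/9*(-1)) + 9)**2 = ((-4/9 + 2/9) + 9)**2 = (-2/9 + 9)**2 = (79/9)**2 = 6241/81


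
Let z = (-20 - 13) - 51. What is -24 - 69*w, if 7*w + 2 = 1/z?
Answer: -817/196 ≈ -4.1684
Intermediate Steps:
z = -84 (z = -33 - 51 = -84)
w = -169/588 (w = -2/7 + (⅐)/(-84) = -2/7 + (⅐)*(-1/84) = -2/7 - 1/588 = -169/588 ≈ -0.28742)
-24 - 69*w = -24 - 69*(-169/588) = -24 + 3887/196 = -817/196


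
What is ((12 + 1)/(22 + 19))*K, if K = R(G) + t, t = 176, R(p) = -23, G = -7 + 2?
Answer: 1989/41 ≈ 48.512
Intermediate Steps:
G = -5
K = 153 (K = -23 + 176 = 153)
((12 + 1)/(22 + 19))*K = ((12 + 1)/(22 + 19))*153 = (13/41)*153 = 1989/41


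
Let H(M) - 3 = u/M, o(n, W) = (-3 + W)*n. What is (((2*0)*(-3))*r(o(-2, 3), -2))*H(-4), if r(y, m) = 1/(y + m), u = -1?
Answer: 0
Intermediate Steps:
o(n, W) = n*(-3 + W)
r(y, m) = 1/(m + y)
H(M) = 3 - 1/M
(((2*0)*(-3))*r(o(-2, 3), -2))*H(-4) = (((2*0)*(-3))/(-2 - 2*(-3 + 3)))*(3 - 1/(-4)) = ((0*(-3))/(-2 - 2*0))*(3 - 1*(-¼)) = (0/(-2 + 0))*(3 + ¼) = (0/(-2))*(13/4) = (0*(-½))*(13/4) = 0*(13/4) = 0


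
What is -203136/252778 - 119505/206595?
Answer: -2405837227/1740755697 ≈ -1.3821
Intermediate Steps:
-203136/252778 - 119505/206595 = -203136*1/252778 - 119505*1/206595 = -101568/126389 - 7967/13773 = -2405837227/1740755697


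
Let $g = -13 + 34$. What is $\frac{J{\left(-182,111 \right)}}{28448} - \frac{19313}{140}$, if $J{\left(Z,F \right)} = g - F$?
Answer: $- \frac{9811229}{71120} \approx -137.95$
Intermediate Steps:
$g = 21$
$J{\left(Z,F \right)} = 21 - F$
$\frac{J{\left(-182,111 \right)}}{28448} - \frac{19313}{140} = \frac{21 - 111}{28448} - \frac{19313}{140} = \left(21 - 111\right) \frac{1}{28448} - \frac{2759}{20} = \left(-90\right) \frac{1}{28448} - \frac{2759}{20} = - \frac{45}{14224} - \frac{2759}{20} = - \frac{9811229}{71120}$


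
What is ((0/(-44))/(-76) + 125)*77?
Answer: 9625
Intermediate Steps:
((0/(-44))/(-76) + 125)*77 = ((0*(-1/44))*(-1/76) + 125)*77 = (0*(-1/76) + 125)*77 = (0 + 125)*77 = 125*77 = 9625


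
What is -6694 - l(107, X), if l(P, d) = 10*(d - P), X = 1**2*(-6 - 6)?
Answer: -5504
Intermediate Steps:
X = -12 (X = 1*(-12) = -12)
l(P, d) = -10*P + 10*d
-6694 - l(107, X) = -6694 - (-10*107 + 10*(-12)) = -6694 - (-1070 - 120) = -6694 - 1*(-1190) = -6694 + 1190 = -5504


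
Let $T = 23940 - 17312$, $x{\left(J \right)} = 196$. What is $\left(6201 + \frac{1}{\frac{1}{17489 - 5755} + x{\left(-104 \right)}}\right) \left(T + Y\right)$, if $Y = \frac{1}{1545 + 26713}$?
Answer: $\frac{534217796016394195}{12997917034} \approx 4.11 \cdot 10^{7}$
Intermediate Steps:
$T = 6628$ ($T = 23940 - 17312 = 6628$)
$Y = \frac{1}{28258} \approx 3.5388 \cdot 10^{-5}$
$\left(6201 + \frac{1}{\frac{1}{17489 - 5755} + x{\left(-104 \right)}}\right) \left(T + Y\right) = \left(6201 + \frac{1}{\frac{1}{17489 - 5755} + 196}\right) \left(6628 + \frac{1}{28258}\right) = \left(6201 + \frac{1}{\frac{1}{11734} + 196}\right) \frac{187294025}{28258} = \left(6201 + \frac{1}{\frac{2299865}{11734}}\right) \frac{187294025}{28258} = \left(6201 + \frac{11734}{2299865}\right) \frac{187294025}{28258} = \frac{14261474599}{2299865} \cdot \frac{187294025}{28258} = \frac{534217796016394195}{12997917034}$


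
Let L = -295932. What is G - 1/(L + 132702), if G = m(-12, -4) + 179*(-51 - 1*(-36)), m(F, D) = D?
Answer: -438925469/163230 ≈ -2689.0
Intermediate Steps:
G = -2689 (G = -4 + 179*(-51 - 1*(-36)) = -4 + 179*(-51 + 36) = -4 + 179*(-15) = -4 - 2685 = -2689)
G - 1/(L + 132702) = -2689 - 1/(-295932 + 132702) = -2689 - 1/(-163230) = -2689 - 1*(-1/163230) = -2689 + 1/163230 = -438925469/163230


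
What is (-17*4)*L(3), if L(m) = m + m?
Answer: -408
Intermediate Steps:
L(m) = 2*m
(-17*4)*L(3) = (-17*4)*(2*3) = -68*6 = -408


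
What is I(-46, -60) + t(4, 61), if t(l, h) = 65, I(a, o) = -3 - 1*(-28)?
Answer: 90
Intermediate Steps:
I(a, o) = 25 (I(a, o) = -3 + 28 = 25)
I(-46, -60) + t(4, 61) = 25 + 65 = 90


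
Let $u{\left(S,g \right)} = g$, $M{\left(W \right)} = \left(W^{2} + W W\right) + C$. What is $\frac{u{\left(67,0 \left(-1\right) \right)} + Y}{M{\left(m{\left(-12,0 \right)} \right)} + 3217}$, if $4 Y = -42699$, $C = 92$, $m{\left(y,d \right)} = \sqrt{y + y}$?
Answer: $- \frac{14233}{4348} \approx -3.2735$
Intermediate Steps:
$m{\left(y,d \right)} = \sqrt{2} \sqrt{y}$ ($m{\left(y,d \right)} = \sqrt{2 y} = \sqrt{2} \sqrt{y}$)
$M{\left(W \right)} = 92 + 2 W^{2}$ ($M{\left(W \right)} = \left(W^{2} + W W\right) + 92 = \left(W^{2} + W^{2}\right) + 92 = 2 W^{2} + 92 = 92 + 2 W^{2}$)
$Y = - \frac{42699}{4}$ ($Y = \frac{1}{4} \left(-42699\right) = - \frac{42699}{4} \approx -10675.0$)
$\frac{u{\left(67,0 \left(-1\right) \right)} + Y}{M{\left(m{\left(-12,0 \right)} \right)} + 3217} = \frac{0 \left(-1\right) - \frac{42699}{4}}{\left(92 + 2 \left(\sqrt{2} \sqrt{-12}\right)^{2}\right) + 3217} = \frac{0 - \frac{42699}{4}}{\left(92 + 2 \left(\sqrt{2} \cdot 2 i \sqrt{3}\right)^{2}\right) + 3217} = - \frac{42699}{4 \left(\left(92 + 2 \left(2 i \sqrt{6}\right)^{2}\right) + 3217\right)} = - \frac{42699}{4 \left(\left(92 + 2 \left(-24\right)\right) + 3217\right)} = - \frac{42699}{4 \left(\left(92 - 48\right) + 3217\right)} = - \frac{42699}{4 \left(44 + 3217\right)} = - \frac{42699}{4 \cdot 3261} = \left(- \frac{42699}{4}\right) \frac{1}{3261} = - \frac{14233}{4348}$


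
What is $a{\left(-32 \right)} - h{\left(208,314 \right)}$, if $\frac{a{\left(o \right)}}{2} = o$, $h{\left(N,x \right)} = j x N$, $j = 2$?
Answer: $-130688$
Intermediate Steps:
$h{\left(N,x \right)} = 2 N x$ ($h{\left(N,x \right)} = 2 x N = 2 N x$)
$a{\left(o \right)} = 2 o$
$a{\left(-32 \right)} - h{\left(208,314 \right)} = 2 \left(-32\right) - 2 \cdot 208 \cdot 314 = -64 - 130624 = -130688$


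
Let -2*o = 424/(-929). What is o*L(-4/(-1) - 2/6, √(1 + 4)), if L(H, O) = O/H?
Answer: 636*√5/10219 ≈ 0.13917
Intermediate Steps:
o = 212/929 (o = -212/(-929) = -212*(-1)/929 = -½*(-424/929) = 212/929 ≈ 0.22820)
o*L(-4/(-1) - 2/6, √(1 + 4)) = 212*(√(1 + 4)/(-4/(-1) - 2/6))/929 = 212*(√5/(-4*(-1) - 2*⅙))/929 = 212*(√5/(4 - ⅓))/929 = 212*(√5/(11/3))/929 = 212*(√5*(3/11))/929 = 212*(3*√5/11)/929 = 636*√5/10219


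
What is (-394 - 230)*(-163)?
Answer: 101712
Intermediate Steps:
(-394 - 230)*(-163) = -624*(-163) = 101712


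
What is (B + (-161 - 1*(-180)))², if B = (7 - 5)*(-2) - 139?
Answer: 15376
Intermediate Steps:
B = -143 (B = 2*(-2) - 139 = -4 - 139 = -143)
(B + (-161 - 1*(-180)))² = (-143 + (-161 - 1*(-180)))² = (-143 + (-161 + 180))² = (-143 + 19)² = (-124)² = 15376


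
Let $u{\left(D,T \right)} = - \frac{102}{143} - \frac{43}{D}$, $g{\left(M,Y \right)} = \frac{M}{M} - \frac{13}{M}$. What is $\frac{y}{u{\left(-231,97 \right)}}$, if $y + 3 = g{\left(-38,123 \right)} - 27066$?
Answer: $\frac{3088798713}{60154} \approx 51348.0$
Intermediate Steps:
$g{\left(M,Y \right)} = 1 - \frac{13}{M}$
$u{\left(D,T \right)} = - \frac{102}{143} - \frac{43}{D}$ ($u{\left(D,T \right)} = \left(-102\right) \frac{1}{143} - \frac{43}{D} = - \frac{102}{143} - \frac{43}{D}$)
$y = - \frac{1028571}{38}$ ($y = -3 - \left(27066 - \frac{-13 - 38}{-38}\right) = -3 - \frac{1028457}{38} = - \frac{1028571}{38} \approx -27068.0$)
$\frac{y}{u{\left(-231,97 \right)}} = - \frac{1028571}{38 \left(- \frac{102}{143} - \frac{43}{-231}\right)} = - \frac{1028571}{38 \left(- \frac{102}{143} - - \frac{43}{231}\right)} = - \frac{1028571}{38 \left(- \frac{102}{143} + \frac{43}{231}\right)} = - \frac{1028571}{38 \left(- \frac{1583}{3003}\right)} = \left(- \frac{1028571}{38}\right) \left(- \frac{3003}{1583}\right) = \frac{3088798713}{60154}$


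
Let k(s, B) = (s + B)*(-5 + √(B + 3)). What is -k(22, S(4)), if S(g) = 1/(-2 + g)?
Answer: 225/2 - 45*√14/4 ≈ 70.406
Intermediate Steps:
k(s, B) = (-5 + √(3 + B))*(B + s) (k(s, B) = (B + s)*(-5 + √(3 + B)) = (-5 + √(3 + B))*(B + s))
-k(22, S(4)) = -(-5/(-2 + 4) - 5*22 + √(3 + 1/(-2 + 4))/(-2 + 4) + 22*√(3 + 1/(-2 + 4))) = -(-5/2 - 110 + √(3 + 1/2)/2 + 22*√(3 + 1/2)) = -(-5*½ - 110 + √(3 + ½)/2 + 22*√(3 + ½)) = -(-5/2 - 110 + √(7/2)/2 + 22*√(7/2)) = -(-5/2 - 110 + (√14/2)/2 + 22*(√14/2)) = -(-5/2 - 110 + √14/4 + 11*√14) = -(-225/2 + 45*√14/4) = 225/2 - 45*√14/4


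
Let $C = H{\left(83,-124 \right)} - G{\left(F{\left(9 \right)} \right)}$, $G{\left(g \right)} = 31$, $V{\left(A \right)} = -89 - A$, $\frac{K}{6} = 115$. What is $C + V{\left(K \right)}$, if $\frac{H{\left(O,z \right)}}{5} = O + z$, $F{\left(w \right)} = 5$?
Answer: $-1015$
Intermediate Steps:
$K = 690$ ($K = 6 \cdot 115 = 690$)
$H{\left(O,z \right)} = 5 O + 5 z$ ($H{\left(O,z \right)} = 5 \left(O + z\right) = 5 O + 5 z$)
$C = -236$ ($C = \left(5 \cdot 83 + 5 \left(-124\right)\right) - 31 = \left(415 - 620\right) - 31 = -205 - 31 = -236$)
$C + V{\left(K \right)} = -236 - 779 = -1015$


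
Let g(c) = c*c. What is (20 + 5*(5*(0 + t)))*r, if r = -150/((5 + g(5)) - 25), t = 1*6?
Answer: -5100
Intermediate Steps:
t = 6
g(c) = c²
r = -30 (r = -150/((5 + 5²) - 25) = -150/((5 + 25) - 25) = -150/(30 - 25) = -150/5 = -150*⅕ = -30)
(20 + 5*(5*(0 + t)))*r = (20 + 5*(5*(0 + 6)))*(-30) = (20 + 5*(5*6))*(-30) = (20 + 5*30)*(-30) = (20 + 150)*(-30) = 170*(-30) = -5100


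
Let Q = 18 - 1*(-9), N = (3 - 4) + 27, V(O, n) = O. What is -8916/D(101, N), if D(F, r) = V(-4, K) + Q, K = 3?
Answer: -8916/23 ≈ -387.65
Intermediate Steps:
N = 26 (N = -1 + 27 = 26)
Q = 27 (Q = 18 + 9 = 27)
D(F, r) = 23 (D(F, r) = -4 + 27 = 23)
-8916/D(101, N) = -8916/23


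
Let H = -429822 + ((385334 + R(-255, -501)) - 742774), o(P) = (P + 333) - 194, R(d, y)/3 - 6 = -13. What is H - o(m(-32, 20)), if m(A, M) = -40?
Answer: -787382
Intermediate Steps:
R(d, y) = -21 (R(d, y) = 18 + 3*(-13) = 18 - 39 = -21)
o(P) = 139 + P (o(P) = (333 + P) - 194 = 139 + P)
H = -787283 (H = -429822 + ((385334 - 21) - 742774) = -429822 + (385313 - 742774) = -429822 - 357461 = -787283)
H - o(m(-32, 20)) = -787283 - (139 - 40) = -787283 - 1*99 = -787283 - 99 = -787382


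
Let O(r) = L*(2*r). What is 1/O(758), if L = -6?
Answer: -1/9096 ≈ -0.00010994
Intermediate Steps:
O(r) = -12*r
1/O(758) = 1/(-12*758) = 1/(-9096) = -1/9096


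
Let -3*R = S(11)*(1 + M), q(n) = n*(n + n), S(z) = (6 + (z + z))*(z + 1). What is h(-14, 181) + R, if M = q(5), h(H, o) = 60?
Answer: -5652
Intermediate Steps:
S(z) = (1 + z)*(6 + 2*z) (S(z) = (6 + 2*z)*(1 + z) = (1 + z)*(6 + 2*z))
q(n) = 2*n² (q(n) = n*(2*n) = 2*n²)
M = 50 (M = 2*5² = 2*25 = 50)
R = -5712 (R = -(6 + 2*11² + 8*11)*(1 + 50)/3 = -(6 + 2*121 + 88)*51/3 = -(6 + 242 + 88)*51/3 = -112*51 = -⅓*17136 = -5712)
h(-14, 181) + R = 60 - 5712 = -5652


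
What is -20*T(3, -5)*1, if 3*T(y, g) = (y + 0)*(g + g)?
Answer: 200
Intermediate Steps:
T(y, g) = 2*g*y/3 (T(y, g) = ((y + 0)*(g + g))/3 = (y*(2*g))/3 = (2*g*y)/3 = 2*g*y/3)
-20*T(3, -5)*1 = -40*(-5)*3/3*1 = -20*(-10)*1 = 200*1 = 200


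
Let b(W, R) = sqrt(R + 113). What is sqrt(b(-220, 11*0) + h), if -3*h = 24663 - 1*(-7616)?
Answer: sqrt(-96837 + 9*sqrt(113))/3 ≈ 103.68*I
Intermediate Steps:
b(W, R) = sqrt(113 + R)
h = -32279/3 (h = -(24663 - 1*(-7616))/3 = -(24663 + 7616)/3 = -1/3*32279 = -32279/3 ≈ -10760.)
sqrt(b(-220, 11*0) + h) = sqrt(sqrt(113 + 11*0) - 32279/3) = sqrt(sqrt(113 + 0) - 32279/3) = sqrt(sqrt(113) - 32279/3) = sqrt(-32279/3 + sqrt(113))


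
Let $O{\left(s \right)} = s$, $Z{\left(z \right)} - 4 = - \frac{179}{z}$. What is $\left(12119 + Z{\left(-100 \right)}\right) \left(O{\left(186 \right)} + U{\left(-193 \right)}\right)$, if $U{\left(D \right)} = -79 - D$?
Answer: $3637437$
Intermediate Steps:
$Z{\left(z \right)} = 4 - \frac{179}{z}$
$\left(12119 + Z{\left(-100 \right)}\right) \left(O{\left(186 \right)} + U{\left(-193 \right)}\right) = \left(12119 + \left(4 - \frac{179}{-100}\right)\right) \left(186 - -114\right) = \left(12119 + \left(4 - - \frac{179}{100}\right)\right) \left(186 + \left(-79 + 193\right)\right) = \left(12119 + \left(4 + \frac{179}{100}\right)\right) \left(186 + 114\right) = \left(12119 + \frac{579}{100}\right) 300 = \frac{1212479}{100} \cdot 300 = 3637437$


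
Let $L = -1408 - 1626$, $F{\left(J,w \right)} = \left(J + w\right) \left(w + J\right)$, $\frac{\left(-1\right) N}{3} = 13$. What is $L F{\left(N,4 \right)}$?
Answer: $-3716650$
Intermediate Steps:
$N = -39$ ($N = \left(-3\right) 13 = -39$)
$F{\left(J,w \right)} = \left(J + w\right)^{2}$ ($F{\left(J,w \right)} = \left(J + w\right) \left(J + w\right) = \left(J + w\right)^{2}$)
$L = -3034$ ($L = -1408 - 1626 = -3034$)
$L F{\left(N,4 \right)} = - 3034 \left(-39 + 4\right)^{2} = - 3034 \left(-35\right)^{2} = \left(-3034\right) 1225 = -3716650$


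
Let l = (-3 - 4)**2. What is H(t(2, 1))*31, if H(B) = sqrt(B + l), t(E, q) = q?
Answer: 155*sqrt(2) ≈ 219.20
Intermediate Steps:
l = 49 (l = (-7)**2 = 49)
H(B) = sqrt(49 + B) (H(B) = sqrt(B + 49) = sqrt(49 + B))
H(t(2, 1))*31 = sqrt(49 + 1)*31 = sqrt(50)*31 = (5*sqrt(2))*31 = 155*sqrt(2)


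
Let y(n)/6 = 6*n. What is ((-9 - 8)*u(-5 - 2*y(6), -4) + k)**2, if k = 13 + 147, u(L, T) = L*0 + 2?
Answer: 15876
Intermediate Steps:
y(n) = 36*n (y(n) = 6*(6*n) = 36*n)
u(L, T) = 2 (u(L, T) = 0 + 2 = 2)
k = 160
((-9 - 8)*u(-5 - 2*y(6), -4) + k)**2 = ((-9 - 8)*2 + 160)**2 = (-17*2 + 160)**2 = (-34 + 160)**2 = 126**2 = 15876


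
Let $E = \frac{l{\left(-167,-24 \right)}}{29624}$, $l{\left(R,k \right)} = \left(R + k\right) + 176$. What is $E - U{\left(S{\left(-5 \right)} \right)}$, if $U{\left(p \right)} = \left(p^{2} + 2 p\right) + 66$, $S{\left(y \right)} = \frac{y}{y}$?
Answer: $- \frac{2044071}{29624} \approx -69.0$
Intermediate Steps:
$S{\left(y \right)} = 1$
$l{\left(R,k \right)} = 176 + R + k$
$E = - \frac{15}{29624}$ ($E = \frac{176 - 167 - 24}{29624} = \left(-15\right) \frac{1}{29624} = - \frac{15}{29624} \approx -0.00050635$)
$U{\left(p \right)} = 66 + p^{2} + 2 p$
$E - U{\left(S{\left(-5 \right)} \right)} = - \frac{15}{29624} - \left(66 + 1^{2} + 2 \cdot 1\right) = - \frac{15}{29624} - \left(66 + 1 + 2\right) = - \frac{15}{29624} - 69 = - \frac{2044071}{29624}$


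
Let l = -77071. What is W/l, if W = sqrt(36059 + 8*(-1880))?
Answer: -sqrt(21019)/77071 ≈ -0.0018811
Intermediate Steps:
W = sqrt(21019) (W = sqrt(36059 - 15040) = sqrt(21019) ≈ 144.98)
W/l = sqrt(21019)/(-77071) = sqrt(21019)*(-1/77071) = -sqrt(21019)/77071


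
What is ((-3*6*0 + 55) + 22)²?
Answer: 5929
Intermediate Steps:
((-3*6*0 + 55) + 22)² = ((-18*0 + 55) + 22)² = ((0 + 55) + 22)² = (55 + 22)² = 77² = 5929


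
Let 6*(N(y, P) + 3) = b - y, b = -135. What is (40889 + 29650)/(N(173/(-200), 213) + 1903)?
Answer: 84646800/2253173 ≈ 37.568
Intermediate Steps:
N(y, P) = -51/2 - y/6 (N(y, P) = -3 + (-135 - y)/6 = -3 + (-45/2 - y/6) = -51/2 - y/6)
(40889 + 29650)/(N(173/(-200), 213) + 1903) = (40889 + 29650)/((-51/2 - 173/(6*(-200))) + 1903) = 70539/((-51/2 - 173*(-1)/(6*200)) + 1903) = 70539/((-51/2 - 1/6*(-173/200)) + 1903) = 70539/((-51/2 + 173/1200) + 1903) = 70539/(-30427/1200 + 1903) = 70539/(2253173/1200) = 70539*(1200/2253173) = 84646800/2253173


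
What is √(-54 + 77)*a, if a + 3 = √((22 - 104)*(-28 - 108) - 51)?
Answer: √23*(-3 + √11101) ≈ 490.91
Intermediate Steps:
a = -3 + √11101 (a = -3 + √((22 - 104)*(-28 - 108) - 51) = -3 + √(-82*(-136) - 51) = -3 + √(11152 - 51) = -3 + √11101 ≈ 102.36)
√(-54 + 77)*a = √(-54 + 77)*(-3 + √11101) = √23*(-3 + √11101)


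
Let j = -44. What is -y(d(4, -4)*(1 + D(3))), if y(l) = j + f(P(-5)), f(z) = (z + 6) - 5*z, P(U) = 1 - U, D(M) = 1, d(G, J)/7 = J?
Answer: 62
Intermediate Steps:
d(G, J) = 7*J
f(z) = 6 - 4*z (f(z) = (6 + z) - 5*z = 6 - 4*z)
y(l) = -62 (y(l) = -44 + (6 - 4*(1 - 1*(-5))) = -44 + (6 - 4*(1 + 5)) = -44 + (6 - 4*6) = -44 + (6 - 24) = -44 - 18 = -62)
-y(d(4, -4)*(1 + D(3))) = -1*(-62) = 62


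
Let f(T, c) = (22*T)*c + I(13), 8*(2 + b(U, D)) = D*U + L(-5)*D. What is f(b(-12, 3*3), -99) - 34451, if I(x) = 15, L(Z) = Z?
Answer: 46297/4 ≈ 11574.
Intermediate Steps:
b(U, D) = -2 - 5*D/8 + D*U/8 (b(U, D) = -2 + (D*U - 5*D)/8 = -2 + (-5*D + D*U)/8 = -2 + (-5*D/8 + D*U/8) = -2 - 5*D/8 + D*U/8)
f(T, c) = 15 + 22*T*c (f(T, c) = (22*T)*c + 15 = 22*T*c + 15 = 15 + 22*T*c)
f(b(-12, 3*3), -99) - 34451 = (15 + 22*(-2 - 15*3/8 + (1/8)*(3*3)*(-12))*(-99)) - 34451 = (15 + 22*(-2 - 5/8*9 + (1/8)*9*(-12))*(-99)) - 34451 = (15 + 22*(-2 - 45/8 - 27/2)*(-99)) - 34451 = (15 + 22*(-169/8)*(-99)) - 34451 = (15 + 184041/4) - 34451 = 184101/4 - 34451 = 46297/4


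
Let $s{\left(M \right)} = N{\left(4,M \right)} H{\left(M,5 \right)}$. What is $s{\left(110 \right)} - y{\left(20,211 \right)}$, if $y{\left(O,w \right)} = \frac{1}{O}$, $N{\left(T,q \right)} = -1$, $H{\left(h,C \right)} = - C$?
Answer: $\frac{99}{20} \approx 4.95$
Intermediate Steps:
$s{\left(M \right)} = 5$ ($s{\left(M \right)} = - \left(-1\right) 5 = \left(-1\right) \left(-5\right) = 5$)
$s{\left(110 \right)} - y{\left(20,211 \right)} = 5 - \frac{1}{20} = \frac{99}{20}$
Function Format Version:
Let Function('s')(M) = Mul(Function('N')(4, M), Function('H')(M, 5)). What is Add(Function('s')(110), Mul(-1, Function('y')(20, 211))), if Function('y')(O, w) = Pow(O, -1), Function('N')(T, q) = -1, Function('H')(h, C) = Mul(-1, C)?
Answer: Rational(99, 20) ≈ 4.9500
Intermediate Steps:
Function('s')(M) = 5 (Function('s')(M) = Mul(-1, Mul(-1, 5)) = Mul(-1, -5) = 5)
Add(Function('s')(110), Mul(-1, Function('y')(20, 211))) = Add(5, Mul(-1, Pow(20, -1))) = Add(5, Mul(-1, Rational(1, 20))) = Add(5, Rational(-1, 20)) = Rational(99, 20)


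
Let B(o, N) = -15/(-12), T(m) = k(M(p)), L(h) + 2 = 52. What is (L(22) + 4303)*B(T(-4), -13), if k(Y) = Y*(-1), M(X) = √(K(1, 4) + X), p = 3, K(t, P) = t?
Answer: 21765/4 ≈ 5441.3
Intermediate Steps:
L(h) = 50 (L(h) = -2 + 52 = 50)
M(X) = √(1 + X)
k(Y) = -Y
T(m) = -2 (T(m) = -√(1 + 3) = -√4 = -1*2 = -2)
B(o, N) = 5/4 (B(o, N) = -15*(-1/12) = 5/4)
(L(22) + 4303)*B(T(-4), -13) = (50 + 4303)*(5/4) = 4353*(5/4) = 21765/4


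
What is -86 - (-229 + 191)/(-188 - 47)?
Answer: -20248/235 ≈ -86.162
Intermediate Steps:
-86 - (-229 + 191)/(-188 - 47) = -86 - (-38)/(-235) = -86 - (-38)*(-1)/235 = -86 - 1*38/235 = -86 - 38/235 = -20248/235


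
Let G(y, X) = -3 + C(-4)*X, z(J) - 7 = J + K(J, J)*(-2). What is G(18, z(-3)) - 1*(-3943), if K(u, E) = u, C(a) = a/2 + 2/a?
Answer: 3915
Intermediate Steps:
C(a) = a/2 + 2/a (C(a) = a*(½) + 2/a = a/2 + 2/a)
z(J) = 7 - J (z(J) = 7 + (J + J*(-2)) = 7 + (J - 2*J) = 7 - J)
G(y, X) = -3 - 5*X/2 (G(y, X) = -3 + ((½)*(-4) + 2/(-4))*X = -3 + (-2 + 2*(-¼))*X = -3 + (-2 - ½)*X = -3 - 5*X/2)
G(18, z(-3)) - 1*(-3943) = (-3 - 5*(7 - 1*(-3))/2) - 1*(-3943) = (-3 - 5*(7 + 3)/2) + 3943 = (-3 - 5/2*10) + 3943 = (-3 - 25) + 3943 = -28 + 3943 = 3915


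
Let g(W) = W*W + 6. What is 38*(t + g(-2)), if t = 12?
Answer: 836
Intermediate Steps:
g(W) = 6 + W² (g(W) = W² + 6 = 6 + W²)
38*(t + g(-2)) = 38*(12 + (6 + (-2)²)) = 38*(12 + (6 + 4)) = 38*(12 + 10) = 38*22 = 836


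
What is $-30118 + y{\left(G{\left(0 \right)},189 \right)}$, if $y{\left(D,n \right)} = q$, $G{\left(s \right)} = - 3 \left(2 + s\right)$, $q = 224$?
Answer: $-29894$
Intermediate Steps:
$G{\left(s \right)} = -6 - 3 s$
$y{\left(D,n \right)} = 224$
$-30118 + y{\left(G{\left(0 \right)},189 \right)} = -30118 + 224 = -29894$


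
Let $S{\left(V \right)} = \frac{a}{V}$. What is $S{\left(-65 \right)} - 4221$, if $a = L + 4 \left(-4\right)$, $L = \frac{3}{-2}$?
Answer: $- \frac{109739}{26} \approx -4220.7$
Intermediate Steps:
$L = - \frac{3}{2}$ ($L = 3 \left(- \frac{1}{2}\right) = - \frac{3}{2} \approx -1.5$)
$a = - \frac{35}{2}$ ($a = - \frac{3}{2} + 4 \left(-4\right) = - \frac{3}{2} - 16 = - \frac{35}{2} \approx -17.5$)
$S{\left(V \right)} = - \frac{35}{2 V}$
$S{\left(-65 \right)} - 4221 = - \frac{35}{2 \left(-65\right)} - 4221 = \left(- \frac{35}{2}\right) \left(- \frac{1}{65}\right) - 4221 = \frac{7}{26} - 4221 = - \frac{109739}{26}$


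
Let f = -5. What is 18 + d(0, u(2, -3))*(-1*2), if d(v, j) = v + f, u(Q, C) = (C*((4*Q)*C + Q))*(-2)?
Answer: 28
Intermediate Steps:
u(Q, C) = -2*C*(Q + 4*C*Q) (u(Q, C) = (C*(4*C*Q + Q))*(-2) = (C*(Q + 4*C*Q))*(-2) = -2*C*(Q + 4*C*Q))
d(v, j) = -5 + v (d(v, j) = v - 5 = -5 + v)
18 + d(0, u(2, -3))*(-1*2) = 18 + (-5 + 0)*(-1*2) = 18 - 5*(-2) = 18 + 10 = 28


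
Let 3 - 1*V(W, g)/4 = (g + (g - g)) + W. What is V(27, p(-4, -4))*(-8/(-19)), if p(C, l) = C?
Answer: -640/19 ≈ -33.684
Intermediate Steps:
V(W, g) = 12 - 4*W - 4*g (V(W, g) = 12 - 4*((g + (g - g)) + W) = 12 - 4*((g + 0) + W) = 12 - 4*(g + W) = 12 - 4*(W + g) = 12 + (-4*W - 4*g) = 12 - 4*W - 4*g)
V(27, p(-4, -4))*(-8/(-19)) = (12 - 4*27 - 4*(-4))*(-8/(-19)) = (12 - 108 + 16)*(-8*(-1/19)) = -80*8/19 = -640/19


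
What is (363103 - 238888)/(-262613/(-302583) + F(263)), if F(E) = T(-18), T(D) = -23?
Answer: -37585347345/6696796 ≈ -5612.4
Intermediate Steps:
F(E) = -23
(363103 - 238888)/(-262613/(-302583) + F(263)) = (363103 - 238888)/(-262613/(-302583) - 23) = 124215/(-262613*(-1/302583) - 23) = 124215/(262613/302583 - 23) = 124215/(-6696796/302583) = 124215*(-302583/6696796) = -37585347345/6696796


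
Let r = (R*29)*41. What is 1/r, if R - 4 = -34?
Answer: -1/35670 ≈ -2.8035e-5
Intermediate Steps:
R = -30 (R = 4 - 34 = -30)
r = -35670 (r = -30*29*41 = -870*41 = -35670)
1/r = 1/(-35670) = -1/35670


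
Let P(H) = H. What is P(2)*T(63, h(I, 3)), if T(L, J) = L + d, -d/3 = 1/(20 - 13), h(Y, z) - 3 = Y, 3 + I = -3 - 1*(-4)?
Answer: 876/7 ≈ 125.14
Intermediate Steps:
I = -2 (I = -3 + (-3 - 1*(-4)) = -3 + (-3 + 4) = -3 + 1 = -2)
h(Y, z) = 3 + Y
d = -3/7 (d = -3/(20 - 13) = -3/7 ≈ -0.42857)
T(L, J) = -3/7 + L (T(L, J) = L - 3/7 = -3/7 + L)
P(2)*T(63, h(I, 3)) = 2*(-3/7 + 63) = 2*(438/7) = 876/7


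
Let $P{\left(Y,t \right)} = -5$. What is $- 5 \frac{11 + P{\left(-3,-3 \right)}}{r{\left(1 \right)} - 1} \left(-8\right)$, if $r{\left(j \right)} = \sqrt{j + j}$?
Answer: $240 + 240 \sqrt{2} \approx 579.41$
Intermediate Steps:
$r{\left(j \right)} = \sqrt{2} \sqrt{j}$ ($r{\left(j \right)} = \sqrt{2 j} = \sqrt{2} \sqrt{j}$)
$- 5 \frac{11 + P{\left(-3,-3 \right)}}{r{\left(1 \right)} - 1} \left(-8\right) = - 5 \frac{11 - 5}{\sqrt{2} \sqrt{1} - 1} \left(-8\right) = - 5 \frac{6}{\sqrt{2} \cdot 1 - 1} \left(-8\right) = - 5 \frac{6}{\sqrt{2} - 1} \left(-8\right) = - 5 \frac{6}{-1 + \sqrt{2}} \left(-8\right) = - \frac{30}{-1 + \sqrt{2}} \left(-8\right) = \frac{240}{-1 + \sqrt{2}}$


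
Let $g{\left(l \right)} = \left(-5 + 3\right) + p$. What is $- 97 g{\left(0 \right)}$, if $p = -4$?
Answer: $582$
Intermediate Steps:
$g{\left(l \right)} = -6$ ($g{\left(l \right)} = \left(-5 + 3\right) - 4 = -2 - 4 = -6$)
$- 97 g{\left(0 \right)} = \left(-97\right) \left(-6\right) = 582$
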